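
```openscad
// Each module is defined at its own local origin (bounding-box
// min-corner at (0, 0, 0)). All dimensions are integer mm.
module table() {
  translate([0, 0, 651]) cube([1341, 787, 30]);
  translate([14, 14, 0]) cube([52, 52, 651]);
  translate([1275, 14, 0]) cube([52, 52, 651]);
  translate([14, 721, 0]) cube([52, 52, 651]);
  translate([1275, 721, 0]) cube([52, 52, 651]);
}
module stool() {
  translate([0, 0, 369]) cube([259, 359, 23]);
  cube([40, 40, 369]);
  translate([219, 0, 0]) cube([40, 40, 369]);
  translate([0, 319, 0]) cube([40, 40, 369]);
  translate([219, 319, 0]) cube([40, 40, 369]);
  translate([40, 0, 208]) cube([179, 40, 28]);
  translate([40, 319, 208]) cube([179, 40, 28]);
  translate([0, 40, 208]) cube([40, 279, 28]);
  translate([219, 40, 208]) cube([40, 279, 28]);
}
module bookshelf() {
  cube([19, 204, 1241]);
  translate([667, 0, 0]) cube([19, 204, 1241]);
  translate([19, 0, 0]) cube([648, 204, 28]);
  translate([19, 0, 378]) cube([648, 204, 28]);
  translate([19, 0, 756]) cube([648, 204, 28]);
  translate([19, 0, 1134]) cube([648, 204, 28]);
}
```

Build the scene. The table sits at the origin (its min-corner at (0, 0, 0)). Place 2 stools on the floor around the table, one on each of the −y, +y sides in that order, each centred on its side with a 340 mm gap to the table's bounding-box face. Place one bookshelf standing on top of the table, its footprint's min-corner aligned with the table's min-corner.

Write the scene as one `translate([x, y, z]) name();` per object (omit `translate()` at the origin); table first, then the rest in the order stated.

table();
translate([541, -699, 0]) stool();
translate([541, 1127, 0]) stool();
translate([0, 0, 681]) bookshelf();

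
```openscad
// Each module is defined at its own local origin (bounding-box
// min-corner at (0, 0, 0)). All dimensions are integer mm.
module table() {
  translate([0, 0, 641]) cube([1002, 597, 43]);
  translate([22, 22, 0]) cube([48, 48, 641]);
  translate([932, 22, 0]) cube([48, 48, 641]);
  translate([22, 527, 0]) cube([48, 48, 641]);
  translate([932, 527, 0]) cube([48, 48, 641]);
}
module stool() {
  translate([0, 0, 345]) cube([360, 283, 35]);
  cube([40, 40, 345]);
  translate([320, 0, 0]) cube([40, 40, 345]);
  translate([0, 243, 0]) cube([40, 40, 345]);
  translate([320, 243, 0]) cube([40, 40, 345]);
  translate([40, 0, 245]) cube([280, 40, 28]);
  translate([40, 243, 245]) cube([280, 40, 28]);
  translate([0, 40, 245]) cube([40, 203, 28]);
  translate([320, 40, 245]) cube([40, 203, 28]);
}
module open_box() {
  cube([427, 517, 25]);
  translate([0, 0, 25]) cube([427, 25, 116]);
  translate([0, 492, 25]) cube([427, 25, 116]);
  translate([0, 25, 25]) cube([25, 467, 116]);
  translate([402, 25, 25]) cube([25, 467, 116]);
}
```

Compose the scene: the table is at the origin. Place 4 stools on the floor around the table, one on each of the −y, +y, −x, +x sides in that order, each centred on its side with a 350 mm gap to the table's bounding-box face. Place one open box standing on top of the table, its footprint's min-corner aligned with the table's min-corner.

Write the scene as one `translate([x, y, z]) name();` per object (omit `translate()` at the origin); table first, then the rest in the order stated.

table();
translate([321, -633, 0]) stool();
translate([321, 947, 0]) stool();
translate([-710, 157, 0]) stool();
translate([1352, 157, 0]) stool();
translate([0, 0, 684]) open_box();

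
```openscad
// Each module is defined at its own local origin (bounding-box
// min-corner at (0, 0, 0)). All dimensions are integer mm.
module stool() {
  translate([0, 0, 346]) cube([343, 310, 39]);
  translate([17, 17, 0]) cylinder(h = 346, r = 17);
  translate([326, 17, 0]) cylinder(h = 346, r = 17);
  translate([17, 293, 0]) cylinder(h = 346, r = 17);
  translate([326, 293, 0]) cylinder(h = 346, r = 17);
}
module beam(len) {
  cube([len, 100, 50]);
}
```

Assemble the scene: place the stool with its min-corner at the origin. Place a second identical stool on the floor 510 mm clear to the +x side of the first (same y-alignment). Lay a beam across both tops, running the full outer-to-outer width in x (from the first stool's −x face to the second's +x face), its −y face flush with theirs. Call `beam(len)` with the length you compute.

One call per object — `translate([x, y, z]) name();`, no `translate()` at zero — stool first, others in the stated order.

stool();
translate([853, 0, 0]) stool();
translate([0, 0, 385]) beam(1196);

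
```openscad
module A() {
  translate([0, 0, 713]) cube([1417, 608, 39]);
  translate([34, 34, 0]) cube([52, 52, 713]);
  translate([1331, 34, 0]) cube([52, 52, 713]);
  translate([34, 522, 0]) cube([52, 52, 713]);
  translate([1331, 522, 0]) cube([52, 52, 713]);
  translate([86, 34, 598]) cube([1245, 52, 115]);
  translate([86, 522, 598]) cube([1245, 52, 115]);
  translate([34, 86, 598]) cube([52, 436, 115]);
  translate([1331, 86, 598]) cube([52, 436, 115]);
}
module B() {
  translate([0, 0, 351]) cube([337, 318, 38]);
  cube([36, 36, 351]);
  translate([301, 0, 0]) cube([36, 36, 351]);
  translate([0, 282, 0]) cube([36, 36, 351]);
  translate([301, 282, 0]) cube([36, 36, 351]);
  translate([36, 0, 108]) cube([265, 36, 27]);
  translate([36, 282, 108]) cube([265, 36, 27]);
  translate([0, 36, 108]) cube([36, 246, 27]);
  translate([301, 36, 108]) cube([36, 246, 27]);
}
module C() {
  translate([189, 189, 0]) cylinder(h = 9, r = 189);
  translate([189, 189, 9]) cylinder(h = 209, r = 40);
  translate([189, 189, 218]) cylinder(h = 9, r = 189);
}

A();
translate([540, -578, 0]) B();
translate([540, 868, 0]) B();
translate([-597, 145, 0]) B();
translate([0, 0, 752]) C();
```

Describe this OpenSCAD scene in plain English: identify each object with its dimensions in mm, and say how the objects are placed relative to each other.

A is a table: top 1417 mm (x) × 608 mm (y), 39 mm thick, upper face at z = 752 mm, on four 52×52 mm square legs, each inset 34 mm from the nearest pair of top edges, running from z = 0 to the bottom of the top. Four apron rails, 52 mm thick and 115 mm tall, run between adjacent legs with their top edges flush with the underside of the top and their outer faces flush with the legs' outer faces.

B is a four-legged stool. The seat is a 337×318×38 mm slab whose top surface is at z = 389 mm; four square legs, each 36×36 mm in cross-section, run from the floor (z = 0) to the underside of the seat, each flush with a corner of the seat. Four stretchers, 36 mm wide and 27 mm tall, connect adjacent legs with their undersides at z = 108 mm, each running between the inner faces of the legs it joins and aligned with the legs' outer faces on the other axis.

C is a spool: two coaxial disc flanges of radius 189 mm and thickness 9 mm, joined by a core cylinder of radius 40 mm and height 209 mm. The lower flange rests on z = 0 and the three cylinders share a vertical axis.

Three stools sit around the table at the −y, +y, −x sides. The spool is on top of the table.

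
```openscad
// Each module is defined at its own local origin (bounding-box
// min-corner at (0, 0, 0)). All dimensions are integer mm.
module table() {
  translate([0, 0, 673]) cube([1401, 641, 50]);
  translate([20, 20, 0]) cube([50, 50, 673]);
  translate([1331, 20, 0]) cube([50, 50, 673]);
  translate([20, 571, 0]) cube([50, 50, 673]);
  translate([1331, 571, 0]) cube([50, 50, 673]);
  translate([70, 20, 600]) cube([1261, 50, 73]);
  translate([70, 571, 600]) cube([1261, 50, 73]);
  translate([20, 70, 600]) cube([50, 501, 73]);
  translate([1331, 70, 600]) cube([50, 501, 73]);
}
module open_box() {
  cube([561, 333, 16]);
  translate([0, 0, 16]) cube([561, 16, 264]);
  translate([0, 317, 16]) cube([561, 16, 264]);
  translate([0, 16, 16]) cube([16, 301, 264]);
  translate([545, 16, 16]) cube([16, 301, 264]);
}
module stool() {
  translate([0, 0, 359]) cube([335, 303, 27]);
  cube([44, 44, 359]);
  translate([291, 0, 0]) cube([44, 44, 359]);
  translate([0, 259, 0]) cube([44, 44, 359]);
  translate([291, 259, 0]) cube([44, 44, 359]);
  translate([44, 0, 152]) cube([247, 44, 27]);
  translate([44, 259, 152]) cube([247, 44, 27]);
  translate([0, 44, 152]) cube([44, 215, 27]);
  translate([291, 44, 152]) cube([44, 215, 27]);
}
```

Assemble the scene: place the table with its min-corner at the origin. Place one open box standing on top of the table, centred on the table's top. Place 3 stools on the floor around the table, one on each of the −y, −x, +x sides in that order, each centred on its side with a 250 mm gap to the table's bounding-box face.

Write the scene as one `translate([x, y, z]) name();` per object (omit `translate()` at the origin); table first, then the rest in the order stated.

table();
translate([420, 154, 723]) open_box();
translate([533, -553, 0]) stool();
translate([-585, 169, 0]) stool();
translate([1651, 169, 0]) stool();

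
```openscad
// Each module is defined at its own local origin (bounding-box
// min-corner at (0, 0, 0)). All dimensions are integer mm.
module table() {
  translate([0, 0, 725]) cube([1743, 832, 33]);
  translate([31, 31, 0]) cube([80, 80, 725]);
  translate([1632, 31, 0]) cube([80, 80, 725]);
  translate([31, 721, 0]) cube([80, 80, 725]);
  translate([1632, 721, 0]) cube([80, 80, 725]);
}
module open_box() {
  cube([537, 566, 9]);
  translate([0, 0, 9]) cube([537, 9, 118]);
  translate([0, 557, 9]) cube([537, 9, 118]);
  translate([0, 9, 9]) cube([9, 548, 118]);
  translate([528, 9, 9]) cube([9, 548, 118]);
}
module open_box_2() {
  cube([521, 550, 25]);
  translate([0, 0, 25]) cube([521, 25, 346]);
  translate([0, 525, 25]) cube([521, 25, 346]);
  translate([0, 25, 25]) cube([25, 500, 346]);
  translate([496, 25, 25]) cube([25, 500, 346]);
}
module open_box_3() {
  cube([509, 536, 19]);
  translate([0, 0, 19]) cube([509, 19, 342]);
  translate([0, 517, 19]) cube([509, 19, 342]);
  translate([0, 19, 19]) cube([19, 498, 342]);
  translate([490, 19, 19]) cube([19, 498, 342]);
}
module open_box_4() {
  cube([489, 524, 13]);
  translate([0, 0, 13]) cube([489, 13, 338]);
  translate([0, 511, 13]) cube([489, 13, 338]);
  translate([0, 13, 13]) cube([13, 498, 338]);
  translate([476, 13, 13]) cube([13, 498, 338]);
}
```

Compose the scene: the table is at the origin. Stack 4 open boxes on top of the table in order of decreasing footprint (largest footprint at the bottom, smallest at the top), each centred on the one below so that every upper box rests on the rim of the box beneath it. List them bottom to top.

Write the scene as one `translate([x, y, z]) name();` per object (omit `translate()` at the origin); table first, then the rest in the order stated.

table();
translate([603, 133, 758]) open_box();
translate([611, 141, 885]) open_box_2();
translate([617, 148, 1256]) open_box_3();
translate([627, 154, 1617]) open_box_4();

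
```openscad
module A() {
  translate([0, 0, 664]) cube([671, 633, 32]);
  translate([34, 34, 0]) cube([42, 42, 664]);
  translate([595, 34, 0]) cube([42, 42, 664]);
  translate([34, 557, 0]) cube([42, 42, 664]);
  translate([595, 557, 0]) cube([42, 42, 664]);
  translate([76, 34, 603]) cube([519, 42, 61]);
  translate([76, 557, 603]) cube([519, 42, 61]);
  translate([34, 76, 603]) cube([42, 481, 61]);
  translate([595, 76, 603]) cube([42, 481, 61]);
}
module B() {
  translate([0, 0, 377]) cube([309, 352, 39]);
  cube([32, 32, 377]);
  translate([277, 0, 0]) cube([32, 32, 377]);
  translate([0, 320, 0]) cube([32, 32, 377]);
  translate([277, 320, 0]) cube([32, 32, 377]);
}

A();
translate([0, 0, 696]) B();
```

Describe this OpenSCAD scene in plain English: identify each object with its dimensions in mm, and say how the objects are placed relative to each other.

A is a rectangular dining table. The top is 671×633×32 mm with its upper surface at z = 696 mm. It stands on four 42×42 mm square legs, each inset 34 mm from the nearest pair of top edges, running from the floor to the underside of the top. Four apron rails, 42 mm thick and 61 mm tall, run between adjacent legs with their top edges flush with the underside of the top and their outer faces flush with the legs' outer faces.

B is a simple wooden stool: a rectangular seat 309 mm (x) by 352 mm (y), 39 mm thick, top face at z = 416 mm, on four square legs, each 32×32 mm in cross-section. The legs rest on z = 0, each flush with a corner of the seat.

The stool is on top of the table.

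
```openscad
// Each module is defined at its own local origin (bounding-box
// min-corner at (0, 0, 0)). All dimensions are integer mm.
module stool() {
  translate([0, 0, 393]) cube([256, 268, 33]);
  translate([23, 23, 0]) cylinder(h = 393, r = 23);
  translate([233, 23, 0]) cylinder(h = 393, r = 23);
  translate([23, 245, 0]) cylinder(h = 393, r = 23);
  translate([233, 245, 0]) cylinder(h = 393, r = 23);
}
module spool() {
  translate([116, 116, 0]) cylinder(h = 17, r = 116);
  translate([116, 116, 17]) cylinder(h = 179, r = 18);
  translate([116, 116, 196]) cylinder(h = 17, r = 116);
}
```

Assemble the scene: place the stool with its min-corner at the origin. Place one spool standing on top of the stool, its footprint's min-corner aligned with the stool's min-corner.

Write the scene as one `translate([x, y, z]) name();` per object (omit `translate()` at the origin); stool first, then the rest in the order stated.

stool();
translate([0, 0, 426]) spool();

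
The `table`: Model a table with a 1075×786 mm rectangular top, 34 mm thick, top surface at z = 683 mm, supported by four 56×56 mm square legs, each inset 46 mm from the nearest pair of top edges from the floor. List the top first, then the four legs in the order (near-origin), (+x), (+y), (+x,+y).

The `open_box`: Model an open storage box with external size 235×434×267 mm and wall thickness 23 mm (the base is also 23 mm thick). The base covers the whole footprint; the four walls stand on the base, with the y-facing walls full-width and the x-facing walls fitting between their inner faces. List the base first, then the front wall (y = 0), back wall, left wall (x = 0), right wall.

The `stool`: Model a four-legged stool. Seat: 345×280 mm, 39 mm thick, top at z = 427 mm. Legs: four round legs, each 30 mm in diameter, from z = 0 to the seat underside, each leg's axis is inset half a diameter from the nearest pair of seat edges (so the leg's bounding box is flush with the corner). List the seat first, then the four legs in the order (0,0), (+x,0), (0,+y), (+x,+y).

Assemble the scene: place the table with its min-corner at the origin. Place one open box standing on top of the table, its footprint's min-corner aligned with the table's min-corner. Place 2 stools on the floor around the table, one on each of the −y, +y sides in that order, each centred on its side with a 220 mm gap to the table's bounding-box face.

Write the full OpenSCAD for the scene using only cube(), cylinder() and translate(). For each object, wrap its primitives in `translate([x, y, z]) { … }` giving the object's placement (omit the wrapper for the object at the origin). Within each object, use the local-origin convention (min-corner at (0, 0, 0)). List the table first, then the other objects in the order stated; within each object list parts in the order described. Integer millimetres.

translate([0, 0, 649]) cube([1075, 786, 34]);
translate([46, 46, 0]) cube([56, 56, 649]);
translate([973, 46, 0]) cube([56, 56, 649]);
translate([46, 684, 0]) cube([56, 56, 649]);
translate([973, 684, 0]) cube([56, 56, 649]);
translate([0, 0, 683]) {
  cube([235, 434, 23]);
  translate([0, 0, 23]) cube([235, 23, 244]);
  translate([0, 411, 23]) cube([235, 23, 244]);
  translate([0, 23, 23]) cube([23, 388, 244]);
  translate([212, 23, 23]) cube([23, 388, 244]);
}
translate([365, -500, 0]) {
  translate([0, 0, 388]) cube([345, 280, 39]);
  translate([15, 15, 0]) cylinder(h = 388, r = 15);
  translate([330, 15, 0]) cylinder(h = 388, r = 15);
  translate([15, 265, 0]) cylinder(h = 388, r = 15);
  translate([330, 265, 0]) cylinder(h = 388, r = 15);
}
translate([365, 1006, 0]) {
  translate([0, 0, 388]) cube([345, 280, 39]);
  translate([15, 15, 0]) cylinder(h = 388, r = 15);
  translate([330, 15, 0]) cylinder(h = 388, r = 15);
  translate([15, 265, 0]) cylinder(h = 388, r = 15);
  translate([330, 265, 0]) cylinder(h = 388, r = 15);
}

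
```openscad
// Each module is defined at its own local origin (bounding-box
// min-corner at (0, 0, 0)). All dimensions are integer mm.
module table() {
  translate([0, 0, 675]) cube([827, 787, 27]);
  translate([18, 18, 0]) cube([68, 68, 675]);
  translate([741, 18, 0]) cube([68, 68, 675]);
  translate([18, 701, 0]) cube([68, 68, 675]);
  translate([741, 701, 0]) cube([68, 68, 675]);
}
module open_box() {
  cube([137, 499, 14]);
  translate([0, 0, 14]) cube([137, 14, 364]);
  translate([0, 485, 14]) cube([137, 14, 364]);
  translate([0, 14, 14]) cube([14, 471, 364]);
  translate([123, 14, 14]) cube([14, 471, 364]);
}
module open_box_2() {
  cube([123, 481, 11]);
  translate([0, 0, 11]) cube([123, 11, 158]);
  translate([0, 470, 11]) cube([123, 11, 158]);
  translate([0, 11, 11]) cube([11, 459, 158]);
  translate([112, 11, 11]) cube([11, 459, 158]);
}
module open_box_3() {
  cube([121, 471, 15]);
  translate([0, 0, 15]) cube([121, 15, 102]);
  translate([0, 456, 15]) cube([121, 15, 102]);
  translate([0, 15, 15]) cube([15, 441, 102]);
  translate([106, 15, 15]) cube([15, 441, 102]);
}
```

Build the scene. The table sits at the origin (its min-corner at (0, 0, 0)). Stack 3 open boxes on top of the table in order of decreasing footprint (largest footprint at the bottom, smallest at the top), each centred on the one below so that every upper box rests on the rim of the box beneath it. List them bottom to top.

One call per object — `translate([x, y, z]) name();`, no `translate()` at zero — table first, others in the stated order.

table();
translate([345, 144, 702]) open_box();
translate([352, 153, 1080]) open_box_2();
translate([353, 158, 1249]) open_box_3();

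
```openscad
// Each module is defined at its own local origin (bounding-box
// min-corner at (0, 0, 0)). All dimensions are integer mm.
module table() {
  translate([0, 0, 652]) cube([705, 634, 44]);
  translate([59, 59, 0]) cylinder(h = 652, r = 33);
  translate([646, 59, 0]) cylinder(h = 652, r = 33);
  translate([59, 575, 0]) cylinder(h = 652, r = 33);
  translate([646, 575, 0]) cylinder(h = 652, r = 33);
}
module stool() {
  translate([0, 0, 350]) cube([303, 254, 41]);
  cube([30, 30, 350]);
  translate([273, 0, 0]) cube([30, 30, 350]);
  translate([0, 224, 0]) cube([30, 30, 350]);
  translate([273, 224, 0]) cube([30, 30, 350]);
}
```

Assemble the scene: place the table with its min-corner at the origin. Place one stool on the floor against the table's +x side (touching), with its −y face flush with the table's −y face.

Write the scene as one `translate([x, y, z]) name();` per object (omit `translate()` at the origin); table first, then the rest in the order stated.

table();
translate([705, 0, 0]) stool();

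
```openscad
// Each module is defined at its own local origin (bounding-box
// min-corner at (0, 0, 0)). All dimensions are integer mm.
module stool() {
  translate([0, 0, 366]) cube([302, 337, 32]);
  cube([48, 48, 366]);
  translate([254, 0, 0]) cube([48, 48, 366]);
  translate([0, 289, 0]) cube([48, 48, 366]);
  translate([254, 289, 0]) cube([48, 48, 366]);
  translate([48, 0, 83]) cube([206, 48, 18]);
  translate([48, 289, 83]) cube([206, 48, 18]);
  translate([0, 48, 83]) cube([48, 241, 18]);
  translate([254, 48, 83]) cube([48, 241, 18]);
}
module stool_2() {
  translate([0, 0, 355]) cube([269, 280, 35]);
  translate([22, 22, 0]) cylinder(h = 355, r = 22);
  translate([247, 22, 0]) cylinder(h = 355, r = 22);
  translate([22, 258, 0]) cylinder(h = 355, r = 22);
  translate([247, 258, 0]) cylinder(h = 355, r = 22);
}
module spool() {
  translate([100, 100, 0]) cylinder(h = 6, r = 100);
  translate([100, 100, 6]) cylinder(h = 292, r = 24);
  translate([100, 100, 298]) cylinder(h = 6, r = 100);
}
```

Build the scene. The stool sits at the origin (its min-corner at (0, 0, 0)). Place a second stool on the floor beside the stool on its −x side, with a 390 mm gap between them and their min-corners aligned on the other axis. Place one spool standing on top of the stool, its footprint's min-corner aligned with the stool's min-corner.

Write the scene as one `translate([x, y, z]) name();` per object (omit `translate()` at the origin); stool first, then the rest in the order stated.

stool();
translate([-659, 0, 0]) stool_2();
translate([0, 0, 398]) spool();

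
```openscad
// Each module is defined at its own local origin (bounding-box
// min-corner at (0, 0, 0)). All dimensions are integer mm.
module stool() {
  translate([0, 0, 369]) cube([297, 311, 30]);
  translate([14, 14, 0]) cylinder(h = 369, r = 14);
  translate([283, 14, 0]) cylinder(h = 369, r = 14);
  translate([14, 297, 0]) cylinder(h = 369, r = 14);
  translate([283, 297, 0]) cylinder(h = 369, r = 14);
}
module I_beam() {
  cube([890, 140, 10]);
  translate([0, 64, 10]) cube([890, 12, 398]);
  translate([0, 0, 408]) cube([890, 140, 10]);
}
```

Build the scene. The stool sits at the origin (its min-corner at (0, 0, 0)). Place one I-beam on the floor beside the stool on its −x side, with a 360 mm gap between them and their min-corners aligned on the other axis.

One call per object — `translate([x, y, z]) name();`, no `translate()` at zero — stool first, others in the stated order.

stool();
translate([-1250, 0, 0]) I_beam();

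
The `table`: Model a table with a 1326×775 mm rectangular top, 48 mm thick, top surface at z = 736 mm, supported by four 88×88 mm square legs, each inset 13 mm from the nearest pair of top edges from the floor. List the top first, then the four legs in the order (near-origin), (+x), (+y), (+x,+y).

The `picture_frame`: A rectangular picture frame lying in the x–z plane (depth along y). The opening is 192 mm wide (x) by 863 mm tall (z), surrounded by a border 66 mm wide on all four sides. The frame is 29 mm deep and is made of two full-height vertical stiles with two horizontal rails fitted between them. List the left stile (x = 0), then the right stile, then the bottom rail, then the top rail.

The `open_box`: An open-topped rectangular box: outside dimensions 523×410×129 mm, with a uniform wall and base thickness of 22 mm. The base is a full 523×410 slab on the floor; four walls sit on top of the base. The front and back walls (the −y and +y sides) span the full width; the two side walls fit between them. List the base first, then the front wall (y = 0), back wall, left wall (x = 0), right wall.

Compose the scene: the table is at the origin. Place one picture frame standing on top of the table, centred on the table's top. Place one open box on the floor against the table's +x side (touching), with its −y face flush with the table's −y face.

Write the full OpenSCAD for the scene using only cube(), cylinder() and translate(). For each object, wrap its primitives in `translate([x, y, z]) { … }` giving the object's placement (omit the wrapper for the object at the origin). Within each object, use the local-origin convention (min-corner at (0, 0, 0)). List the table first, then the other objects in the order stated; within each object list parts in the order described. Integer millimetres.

translate([0, 0, 688]) cube([1326, 775, 48]);
translate([13, 13, 0]) cube([88, 88, 688]);
translate([1225, 13, 0]) cube([88, 88, 688]);
translate([13, 674, 0]) cube([88, 88, 688]);
translate([1225, 674, 0]) cube([88, 88, 688]);
translate([501, 373, 736]) {
  cube([66, 29, 995]);
  translate([258, 0, 0]) cube([66, 29, 995]);
  translate([66, 0, 0]) cube([192, 29, 66]);
  translate([66, 0, 929]) cube([192, 29, 66]);
}
translate([1326, 0, 0]) {
  cube([523, 410, 22]);
  translate([0, 0, 22]) cube([523, 22, 107]);
  translate([0, 388, 22]) cube([523, 22, 107]);
  translate([0, 22, 22]) cube([22, 366, 107]);
  translate([501, 22, 22]) cube([22, 366, 107]);
}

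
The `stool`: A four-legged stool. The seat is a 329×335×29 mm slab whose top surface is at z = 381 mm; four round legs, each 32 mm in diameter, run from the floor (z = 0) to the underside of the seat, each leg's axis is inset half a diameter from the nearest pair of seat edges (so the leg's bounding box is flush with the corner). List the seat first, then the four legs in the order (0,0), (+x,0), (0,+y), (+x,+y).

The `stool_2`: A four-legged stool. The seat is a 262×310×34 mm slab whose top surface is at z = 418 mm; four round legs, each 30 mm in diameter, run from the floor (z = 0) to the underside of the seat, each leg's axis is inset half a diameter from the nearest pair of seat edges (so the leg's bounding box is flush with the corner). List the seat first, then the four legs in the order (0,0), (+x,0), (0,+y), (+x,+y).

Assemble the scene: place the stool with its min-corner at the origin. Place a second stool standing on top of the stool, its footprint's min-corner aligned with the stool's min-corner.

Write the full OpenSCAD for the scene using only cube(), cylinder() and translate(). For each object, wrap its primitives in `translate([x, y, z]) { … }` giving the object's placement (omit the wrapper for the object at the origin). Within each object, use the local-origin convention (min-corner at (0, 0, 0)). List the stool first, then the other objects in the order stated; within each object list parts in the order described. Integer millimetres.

translate([0, 0, 352]) cube([329, 335, 29]);
translate([16, 16, 0]) cylinder(h = 352, r = 16);
translate([313, 16, 0]) cylinder(h = 352, r = 16);
translate([16, 319, 0]) cylinder(h = 352, r = 16);
translate([313, 319, 0]) cylinder(h = 352, r = 16);
translate([0, 0, 381]) {
  translate([0, 0, 384]) cube([262, 310, 34]);
  translate([15, 15, 0]) cylinder(h = 384, r = 15);
  translate([247, 15, 0]) cylinder(h = 384, r = 15);
  translate([15, 295, 0]) cylinder(h = 384, r = 15);
  translate([247, 295, 0]) cylinder(h = 384, r = 15);
}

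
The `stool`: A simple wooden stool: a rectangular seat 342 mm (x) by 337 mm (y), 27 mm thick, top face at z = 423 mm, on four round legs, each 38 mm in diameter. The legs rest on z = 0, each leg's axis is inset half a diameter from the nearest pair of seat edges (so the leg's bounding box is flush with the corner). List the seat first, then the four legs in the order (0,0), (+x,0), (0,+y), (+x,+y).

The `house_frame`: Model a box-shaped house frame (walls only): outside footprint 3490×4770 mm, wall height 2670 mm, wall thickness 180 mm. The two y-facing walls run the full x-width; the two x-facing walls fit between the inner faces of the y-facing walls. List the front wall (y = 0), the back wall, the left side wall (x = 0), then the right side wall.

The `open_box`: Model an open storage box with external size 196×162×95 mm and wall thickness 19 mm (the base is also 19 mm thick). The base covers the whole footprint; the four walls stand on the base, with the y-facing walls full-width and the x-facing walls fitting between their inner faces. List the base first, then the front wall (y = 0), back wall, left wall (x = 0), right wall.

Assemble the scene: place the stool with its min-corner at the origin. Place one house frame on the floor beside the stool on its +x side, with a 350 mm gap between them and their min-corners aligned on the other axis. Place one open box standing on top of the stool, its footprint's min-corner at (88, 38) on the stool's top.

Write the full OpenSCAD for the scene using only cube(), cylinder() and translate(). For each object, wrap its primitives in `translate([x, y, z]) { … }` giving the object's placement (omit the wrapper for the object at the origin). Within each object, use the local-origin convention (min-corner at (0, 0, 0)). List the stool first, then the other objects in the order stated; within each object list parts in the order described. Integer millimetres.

translate([0, 0, 396]) cube([342, 337, 27]);
translate([19, 19, 0]) cylinder(h = 396, r = 19);
translate([323, 19, 0]) cylinder(h = 396, r = 19);
translate([19, 318, 0]) cylinder(h = 396, r = 19);
translate([323, 318, 0]) cylinder(h = 396, r = 19);
translate([692, 0, 0]) {
  cube([3490, 180, 2670]);
  translate([0, 4590, 0]) cube([3490, 180, 2670]);
  translate([0, 180, 0]) cube([180, 4410, 2670]);
  translate([3310, 180, 0]) cube([180, 4410, 2670]);
}
translate([88, 38, 423]) {
  cube([196, 162, 19]);
  translate([0, 0, 19]) cube([196, 19, 76]);
  translate([0, 143, 19]) cube([196, 19, 76]);
  translate([0, 19, 19]) cube([19, 124, 76]);
  translate([177, 19, 19]) cube([19, 124, 76]);
}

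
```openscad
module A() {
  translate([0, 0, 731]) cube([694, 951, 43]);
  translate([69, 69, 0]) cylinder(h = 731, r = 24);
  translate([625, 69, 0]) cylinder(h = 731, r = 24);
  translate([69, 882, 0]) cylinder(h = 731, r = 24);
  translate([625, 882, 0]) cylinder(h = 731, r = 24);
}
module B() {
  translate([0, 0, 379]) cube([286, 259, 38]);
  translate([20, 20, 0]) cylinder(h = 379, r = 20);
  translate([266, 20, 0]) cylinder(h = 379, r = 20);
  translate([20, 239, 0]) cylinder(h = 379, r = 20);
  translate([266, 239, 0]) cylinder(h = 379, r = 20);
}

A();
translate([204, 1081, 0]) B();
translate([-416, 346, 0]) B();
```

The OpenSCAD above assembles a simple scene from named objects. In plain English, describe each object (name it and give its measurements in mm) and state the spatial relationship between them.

A is a rectangular dining table. The top is 694×951×43 mm with its upper surface at z = 774 mm. It stands on four round legs of 48 mm diameter, each leg's bounding box inset 45 mm from the nearest pair of top edges, running from the floor to the underside of the top.

B is a simple wooden stool: a rectangular seat 286 mm (x) by 259 mm (y), 38 mm thick, top face at z = 417 mm, on four round legs, each 40 mm in diameter. The legs rest on z = 0, each leg's axis is inset half a diameter from the nearest pair of seat edges (so the leg's bounding box is flush with the corner).

Two stools sit around the table at the +y, −x sides.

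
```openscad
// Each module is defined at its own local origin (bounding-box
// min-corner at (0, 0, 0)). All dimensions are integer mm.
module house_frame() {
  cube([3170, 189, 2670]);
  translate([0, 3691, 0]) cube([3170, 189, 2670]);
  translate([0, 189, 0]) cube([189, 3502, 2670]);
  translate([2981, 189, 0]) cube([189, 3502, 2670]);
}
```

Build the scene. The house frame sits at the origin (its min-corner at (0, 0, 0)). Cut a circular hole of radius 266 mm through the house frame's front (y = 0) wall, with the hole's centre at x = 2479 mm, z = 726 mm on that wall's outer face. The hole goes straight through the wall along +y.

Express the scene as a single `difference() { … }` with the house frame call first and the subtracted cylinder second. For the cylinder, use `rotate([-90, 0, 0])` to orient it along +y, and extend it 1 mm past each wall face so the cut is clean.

difference() {
  house_frame();
  translate([2479, -1, 726]) rotate([-90, 0, 0]) cylinder(h = 191, r = 266);
}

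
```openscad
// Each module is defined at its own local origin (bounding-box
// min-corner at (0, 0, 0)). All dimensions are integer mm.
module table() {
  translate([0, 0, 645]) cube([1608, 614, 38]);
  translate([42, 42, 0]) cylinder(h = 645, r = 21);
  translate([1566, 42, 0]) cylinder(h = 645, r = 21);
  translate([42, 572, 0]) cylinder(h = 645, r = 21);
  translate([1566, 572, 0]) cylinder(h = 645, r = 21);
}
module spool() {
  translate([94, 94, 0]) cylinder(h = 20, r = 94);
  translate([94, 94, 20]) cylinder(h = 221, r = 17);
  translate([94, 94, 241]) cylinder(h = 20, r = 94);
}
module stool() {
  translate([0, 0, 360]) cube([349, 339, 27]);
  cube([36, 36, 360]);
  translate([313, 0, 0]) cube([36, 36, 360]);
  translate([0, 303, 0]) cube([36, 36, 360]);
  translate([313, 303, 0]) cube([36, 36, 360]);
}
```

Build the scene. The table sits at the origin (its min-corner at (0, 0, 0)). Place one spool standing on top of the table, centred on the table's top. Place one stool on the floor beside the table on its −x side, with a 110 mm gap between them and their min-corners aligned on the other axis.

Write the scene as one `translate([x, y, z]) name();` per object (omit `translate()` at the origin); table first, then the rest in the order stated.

table();
translate([710, 213, 683]) spool();
translate([-459, 0, 0]) stool();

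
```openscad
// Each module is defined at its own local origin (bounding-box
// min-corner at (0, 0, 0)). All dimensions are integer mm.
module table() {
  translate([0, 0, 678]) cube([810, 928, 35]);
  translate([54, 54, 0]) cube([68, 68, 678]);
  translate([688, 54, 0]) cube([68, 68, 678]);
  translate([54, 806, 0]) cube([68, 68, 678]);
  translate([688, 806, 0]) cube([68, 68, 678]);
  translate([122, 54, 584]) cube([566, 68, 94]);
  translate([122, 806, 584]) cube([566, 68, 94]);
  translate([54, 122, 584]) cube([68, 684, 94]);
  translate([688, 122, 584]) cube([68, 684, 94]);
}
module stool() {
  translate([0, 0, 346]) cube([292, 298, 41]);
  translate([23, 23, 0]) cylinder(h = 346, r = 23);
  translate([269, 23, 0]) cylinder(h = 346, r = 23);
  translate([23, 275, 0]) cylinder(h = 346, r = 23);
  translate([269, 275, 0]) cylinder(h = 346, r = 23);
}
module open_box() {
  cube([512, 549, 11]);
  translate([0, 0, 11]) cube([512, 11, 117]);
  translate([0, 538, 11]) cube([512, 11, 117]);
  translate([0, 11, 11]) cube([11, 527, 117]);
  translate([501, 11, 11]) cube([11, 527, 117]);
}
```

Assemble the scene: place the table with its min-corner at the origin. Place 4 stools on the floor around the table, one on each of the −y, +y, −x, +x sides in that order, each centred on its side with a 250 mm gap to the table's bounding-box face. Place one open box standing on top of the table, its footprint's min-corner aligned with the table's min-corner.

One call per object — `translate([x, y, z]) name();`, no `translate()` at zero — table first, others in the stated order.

table();
translate([259, -548, 0]) stool();
translate([259, 1178, 0]) stool();
translate([-542, 315, 0]) stool();
translate([1060, 315, 0]) stool();
translate([0, 0, 713]) open_box();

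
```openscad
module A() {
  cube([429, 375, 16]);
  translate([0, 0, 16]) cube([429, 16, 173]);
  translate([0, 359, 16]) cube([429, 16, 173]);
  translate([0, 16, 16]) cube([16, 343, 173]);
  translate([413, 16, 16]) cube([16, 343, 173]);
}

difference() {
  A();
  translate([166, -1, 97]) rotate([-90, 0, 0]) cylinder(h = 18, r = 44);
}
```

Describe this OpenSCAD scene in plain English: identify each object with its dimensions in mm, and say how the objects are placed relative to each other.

A is an open-topped rectangular box: outside dimensions 429×375×189 mm, with a uniform wall and base thickness of 16 mm. The base is a full 429×375 slab on the floor; four walls sit on top of the base. The front and back walls (the −y and +y sides) span the full width; the two side walls fit between them.

The open box has a circular hole of radius 44 mm through its front wall, centred at (x = 166, z = 97).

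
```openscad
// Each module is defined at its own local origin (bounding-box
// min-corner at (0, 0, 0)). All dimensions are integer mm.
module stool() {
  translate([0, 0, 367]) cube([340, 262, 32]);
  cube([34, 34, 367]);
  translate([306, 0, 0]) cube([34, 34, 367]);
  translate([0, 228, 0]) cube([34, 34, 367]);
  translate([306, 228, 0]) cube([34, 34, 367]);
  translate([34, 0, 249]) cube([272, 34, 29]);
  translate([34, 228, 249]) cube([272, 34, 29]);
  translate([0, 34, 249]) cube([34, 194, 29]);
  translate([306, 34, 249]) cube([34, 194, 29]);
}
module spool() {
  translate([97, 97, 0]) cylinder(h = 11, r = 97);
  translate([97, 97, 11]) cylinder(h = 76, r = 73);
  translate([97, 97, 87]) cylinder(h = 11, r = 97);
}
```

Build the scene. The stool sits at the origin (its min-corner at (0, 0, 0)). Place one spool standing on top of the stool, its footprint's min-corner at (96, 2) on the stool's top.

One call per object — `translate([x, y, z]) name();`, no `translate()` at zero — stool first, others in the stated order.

stool();
translate([96, 2, 399]) spool();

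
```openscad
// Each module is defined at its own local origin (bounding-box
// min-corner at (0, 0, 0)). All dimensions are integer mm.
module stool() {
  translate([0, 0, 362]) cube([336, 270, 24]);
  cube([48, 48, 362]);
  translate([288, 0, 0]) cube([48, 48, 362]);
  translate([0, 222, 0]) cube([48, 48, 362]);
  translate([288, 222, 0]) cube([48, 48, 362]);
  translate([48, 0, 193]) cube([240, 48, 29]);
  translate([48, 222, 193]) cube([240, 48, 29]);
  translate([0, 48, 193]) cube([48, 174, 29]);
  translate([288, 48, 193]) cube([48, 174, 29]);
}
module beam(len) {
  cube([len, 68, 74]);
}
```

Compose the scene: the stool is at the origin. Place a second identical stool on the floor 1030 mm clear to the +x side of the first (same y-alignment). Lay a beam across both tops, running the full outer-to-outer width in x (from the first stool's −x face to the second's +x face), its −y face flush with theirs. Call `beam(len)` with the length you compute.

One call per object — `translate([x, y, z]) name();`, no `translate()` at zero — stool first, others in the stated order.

stool();
translate([1366, 0, 0]) stool();
translate([0, 0, 386]) beam(1702);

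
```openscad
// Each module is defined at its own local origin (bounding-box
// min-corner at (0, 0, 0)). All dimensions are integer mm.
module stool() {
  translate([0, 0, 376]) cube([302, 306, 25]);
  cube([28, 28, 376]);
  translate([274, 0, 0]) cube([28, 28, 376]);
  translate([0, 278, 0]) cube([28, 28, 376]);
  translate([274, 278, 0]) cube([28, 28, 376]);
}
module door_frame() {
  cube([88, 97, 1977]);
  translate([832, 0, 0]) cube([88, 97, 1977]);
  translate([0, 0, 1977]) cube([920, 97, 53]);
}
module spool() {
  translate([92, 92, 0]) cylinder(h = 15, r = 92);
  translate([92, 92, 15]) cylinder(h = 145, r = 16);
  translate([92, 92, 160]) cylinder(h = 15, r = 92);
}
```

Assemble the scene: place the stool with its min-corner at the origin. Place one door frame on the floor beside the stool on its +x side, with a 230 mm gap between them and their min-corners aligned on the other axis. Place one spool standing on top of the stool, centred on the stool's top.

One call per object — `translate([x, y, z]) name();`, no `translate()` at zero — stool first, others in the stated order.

stool();
translate([532, 0, 0]) door_frame();
translate([59, 61, 401]) spool();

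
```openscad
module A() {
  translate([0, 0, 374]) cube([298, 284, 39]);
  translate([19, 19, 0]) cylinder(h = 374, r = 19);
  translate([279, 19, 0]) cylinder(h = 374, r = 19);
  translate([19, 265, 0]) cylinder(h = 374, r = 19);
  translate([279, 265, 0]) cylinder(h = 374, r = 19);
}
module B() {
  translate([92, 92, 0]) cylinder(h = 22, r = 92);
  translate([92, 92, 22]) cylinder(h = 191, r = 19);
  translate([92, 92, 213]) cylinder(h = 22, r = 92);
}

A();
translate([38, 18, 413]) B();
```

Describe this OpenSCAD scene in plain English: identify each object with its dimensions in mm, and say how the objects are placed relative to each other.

A is a four-legged stool. The seat is 298×284 mm, 39 mm thick, top at z = 413 mm. It stands on four round legs, each 38 mm in diameter, from z = 0 to the seat underside, each leg's axis is inset half a diameter from the nearest pair of seat edges (so the leg's bounding box is flush with the corner).

B is a spool: two coaxial disc flanges of radius 92 mm and thickness 22 mm, joined by a core cylinder of radius 19 mm and height 191 mm. The lower flange rests on z = 0 and the three cylinders share a vertical axis.

The spool is on top of the stool.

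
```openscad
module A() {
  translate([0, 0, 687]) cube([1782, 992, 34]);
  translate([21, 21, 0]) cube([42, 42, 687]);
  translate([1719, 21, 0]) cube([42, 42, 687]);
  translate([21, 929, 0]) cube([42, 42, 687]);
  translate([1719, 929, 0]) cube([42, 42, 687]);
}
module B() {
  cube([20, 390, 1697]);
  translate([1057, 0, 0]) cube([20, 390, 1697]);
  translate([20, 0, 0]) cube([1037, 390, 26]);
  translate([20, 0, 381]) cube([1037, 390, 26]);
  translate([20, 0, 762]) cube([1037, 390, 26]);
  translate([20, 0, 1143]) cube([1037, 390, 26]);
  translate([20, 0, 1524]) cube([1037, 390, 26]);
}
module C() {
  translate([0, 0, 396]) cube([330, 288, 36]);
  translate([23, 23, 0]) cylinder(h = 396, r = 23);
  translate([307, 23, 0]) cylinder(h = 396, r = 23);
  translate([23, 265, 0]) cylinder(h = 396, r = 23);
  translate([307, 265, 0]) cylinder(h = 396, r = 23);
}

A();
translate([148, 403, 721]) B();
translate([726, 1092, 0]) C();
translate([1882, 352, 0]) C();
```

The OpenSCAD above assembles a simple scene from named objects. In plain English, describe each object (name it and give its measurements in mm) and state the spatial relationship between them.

A is a table with a 1782×992 mm rectangular top, 34 mm thick, top surface at z = 721 mm, supported by four 42×42 mm square legs, each inset 21 mm from the nearest pair of top edges, running from the floor.

B is an open bookshelf. Two side panels, each 20 mm thick, 390 mm deep and 1697 mm tall, stand 1077 mm apart (outside-to-outside). Between them sit 5 shelves, each 26 mm thick and 390 mm deep, spanning the full gap between the sides. The bottom shelf rests on the floor (its underside at z = 0) and the clear gap between one shelf's top and the next shelf's underside is 355 mm.

C is a simple wooden stool: a rectangular seat 330 mm (x) by 288 mm (y), 36 mm thick, top face at z = 432 mm, on four round legs, each 46 mm in diameter. The legs rest on z = 0, each leg's axis is inset half a diameter from the nearest pair of seat edges (so the leg's bounding box is flush with the corner).

The bookshelf is on top of the table. Two stools sit around the table at the +y, +x sides.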